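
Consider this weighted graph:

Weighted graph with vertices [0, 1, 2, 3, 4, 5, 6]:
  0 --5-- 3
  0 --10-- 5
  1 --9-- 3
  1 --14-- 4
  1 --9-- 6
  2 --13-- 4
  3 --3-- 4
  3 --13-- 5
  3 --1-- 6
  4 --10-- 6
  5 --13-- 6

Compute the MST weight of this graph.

Applying Kruskal's algorithm (sort edges by weight, add if no cycle):
  Add (3,6) w=1
  Add (3,4) w=3
  Add (0,3) w=5
  Add (1,3) w=9
  Skip (1,6) w=9 (creates cycle)
  Add (0,5) w=10
  Skip (4,6) w=10 (creates cycle)
  Add (2,4) w=13
  Skip (3,5) w=13 (creates cycle)
  Skip (5,6) w=13 (creates cycle)
  Skip (1,4) w=14 (creates cycle)
MST weight = 41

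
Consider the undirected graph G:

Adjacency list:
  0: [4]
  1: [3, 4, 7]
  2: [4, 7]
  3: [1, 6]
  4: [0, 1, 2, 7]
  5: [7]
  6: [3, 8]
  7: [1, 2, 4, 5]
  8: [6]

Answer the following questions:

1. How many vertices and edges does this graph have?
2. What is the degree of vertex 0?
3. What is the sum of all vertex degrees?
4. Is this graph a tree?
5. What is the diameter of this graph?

Count: 9 vertices, 10 edges.
Vertex 0 has neighbors [4], degree = 1.
Handshaking lemma: 2 * 10 = 20.
A tree on 9 vertices has 8 edges. This graph has 10 edges (2 extra). Not a tree.
Diameter (longest shortest path) = 5.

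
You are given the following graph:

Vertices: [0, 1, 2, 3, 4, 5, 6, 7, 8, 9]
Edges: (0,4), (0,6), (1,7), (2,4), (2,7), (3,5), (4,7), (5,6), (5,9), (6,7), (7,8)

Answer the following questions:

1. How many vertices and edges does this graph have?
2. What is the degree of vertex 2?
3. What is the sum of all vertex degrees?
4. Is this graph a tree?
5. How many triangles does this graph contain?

Count: 10 vertices, 11 edges.
Vertex 2 has neighbors [4, 7], degree = 2.
Handshaking lemma: 2 * 11 = 22.
A tree on 10 vertices has 9 edges. This graph has 11 edges (2 extra). Not a tree.
Number of triangles = 1.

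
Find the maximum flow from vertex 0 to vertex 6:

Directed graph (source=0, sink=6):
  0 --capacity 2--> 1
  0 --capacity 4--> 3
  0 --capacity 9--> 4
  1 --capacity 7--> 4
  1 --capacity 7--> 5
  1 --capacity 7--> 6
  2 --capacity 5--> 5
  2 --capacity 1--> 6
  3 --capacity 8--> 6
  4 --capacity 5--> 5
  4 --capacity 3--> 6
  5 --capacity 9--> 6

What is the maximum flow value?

Computing max flow:
  Flow on (0->1): 2/2
  Flow on (0->3): 4/4
  Flow on (0->4): 8/9
  Flow on (1->6): 2/7
  Flow on (3->6): 4/8
  Flow on (4->5): 5/5
  Flow on (4->6): 3/3
  Flow on (5->6): 5/9
Maximum flow = 14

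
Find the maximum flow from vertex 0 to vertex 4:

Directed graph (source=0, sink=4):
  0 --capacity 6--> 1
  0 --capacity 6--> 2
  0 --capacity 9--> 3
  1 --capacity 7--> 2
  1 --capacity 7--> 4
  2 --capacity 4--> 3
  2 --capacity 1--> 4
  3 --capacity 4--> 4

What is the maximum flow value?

Computing max flow:
  Flow on (0->1): 6/6
  Flow on (0->2): 5/6
  Flow on (1->4): 6/7
  Flow on (2->3): 4/4
  Flow on (2->4): 1/1
  Flow on (3->4): 4/4
Maximum flow = 11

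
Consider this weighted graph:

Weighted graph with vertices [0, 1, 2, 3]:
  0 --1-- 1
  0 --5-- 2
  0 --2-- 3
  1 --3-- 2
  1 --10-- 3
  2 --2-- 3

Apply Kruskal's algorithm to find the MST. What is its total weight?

Applying Kruskal's algorithm (sort edges by weight, add if no cycle):
  Add (0,1) w=1
  Add (0,3) w=2
  Add (2,3) w=2
  Skip (1,2) w=3 (creates cycle)
  Skip (0,2) w=5 (creates cycle)
  Skip (1,3) w=10 (creates cycle)
MST weight = 5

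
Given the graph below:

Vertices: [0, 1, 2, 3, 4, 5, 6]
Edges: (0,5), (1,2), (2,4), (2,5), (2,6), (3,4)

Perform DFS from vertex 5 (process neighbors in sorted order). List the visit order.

DFS from vertex 5 (neighbors processed in ascending order):
Visit order: 5, 0, 2, 1, 4, 3, 6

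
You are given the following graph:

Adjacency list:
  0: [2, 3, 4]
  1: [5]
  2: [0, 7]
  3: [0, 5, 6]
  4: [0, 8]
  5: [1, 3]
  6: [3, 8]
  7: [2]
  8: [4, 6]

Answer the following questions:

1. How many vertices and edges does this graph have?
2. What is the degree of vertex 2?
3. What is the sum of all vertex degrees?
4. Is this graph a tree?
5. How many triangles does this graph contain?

Count: 9 vertices, 9 edges.
Vertex 2 has neighbors [0, 7], degree = 2.
Handshaking lemma: 2 * 9 = 18.
A tree on 9 vertices has 8 edges. This graph has 9 edges (1 extra). Not a tree.
Number of triangles = 0.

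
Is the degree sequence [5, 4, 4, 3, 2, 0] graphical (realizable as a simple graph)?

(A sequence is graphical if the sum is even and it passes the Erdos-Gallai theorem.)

Sum of degrees = 18. Sum is even but fails Erdos-Gallai. The sequence is NOT graphical.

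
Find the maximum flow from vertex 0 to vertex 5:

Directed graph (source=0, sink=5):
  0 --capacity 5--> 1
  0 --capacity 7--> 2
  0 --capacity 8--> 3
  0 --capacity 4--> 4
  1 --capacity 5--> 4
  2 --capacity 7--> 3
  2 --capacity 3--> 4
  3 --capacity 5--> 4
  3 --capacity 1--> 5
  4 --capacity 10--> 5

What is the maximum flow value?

Computing max flow:
  Flow on (0->2): 3/7
  Flow on (0->3): 6/8
  Flow on (0->4): 2/4
  Flow on (2->4): 3/3
  Flow on (3->4): 5/5
  Flow on (3->5): 1/1
  Flow on (4->5): 10/10
Maximum flow = 11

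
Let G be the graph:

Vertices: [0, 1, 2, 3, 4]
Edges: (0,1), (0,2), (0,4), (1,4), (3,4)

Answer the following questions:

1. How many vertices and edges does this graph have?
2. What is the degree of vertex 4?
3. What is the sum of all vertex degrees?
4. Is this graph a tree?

Count: 5 vertices, 5 edges.
Vertex 4 has neighbors [0, 1, 3], degree = 3.
Handshaking lemma: 2 * 5 = 10.
A tree on 5 vertices has 4 edges. This graph has 5 edges (1 extra). Not a tree.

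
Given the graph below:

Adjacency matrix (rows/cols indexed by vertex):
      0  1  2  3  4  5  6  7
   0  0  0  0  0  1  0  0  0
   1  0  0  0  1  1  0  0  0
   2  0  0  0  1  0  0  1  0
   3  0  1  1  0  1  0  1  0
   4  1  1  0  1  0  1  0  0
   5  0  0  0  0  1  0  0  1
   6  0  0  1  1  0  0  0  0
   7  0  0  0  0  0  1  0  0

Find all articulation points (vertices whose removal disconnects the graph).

An articulation point is a vertex whose removal disconnects the graph.
Articulation points: [3, 4, 5]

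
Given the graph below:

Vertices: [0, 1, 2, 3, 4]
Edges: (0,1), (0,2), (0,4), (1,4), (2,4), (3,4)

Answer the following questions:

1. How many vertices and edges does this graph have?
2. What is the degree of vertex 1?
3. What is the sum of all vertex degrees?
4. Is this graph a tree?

Count: 5 vertices, 6 edges.
Vertex 1 has neighbors [0, 4], degree = 2.
Handshaking lemma: 2 * 6 = 12.
A tree on 5 vertices has 4 edges. This graph has 6 edges (2 extra). Not a tree.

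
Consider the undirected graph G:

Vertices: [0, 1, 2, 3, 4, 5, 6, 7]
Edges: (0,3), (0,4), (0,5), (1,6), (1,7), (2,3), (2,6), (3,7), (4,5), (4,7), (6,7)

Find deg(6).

Vertex 6 has neighbors [1, 2, 7], so deg(6) = 3.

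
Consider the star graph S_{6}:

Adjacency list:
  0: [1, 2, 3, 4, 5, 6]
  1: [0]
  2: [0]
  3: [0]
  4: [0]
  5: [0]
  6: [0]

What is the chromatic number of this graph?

S_{6} has one hub adjacent to 6 leaves; leaves are pairwise non-adjacent.
Color the hub 0 and every leaf 1.
Chromatic number = 2.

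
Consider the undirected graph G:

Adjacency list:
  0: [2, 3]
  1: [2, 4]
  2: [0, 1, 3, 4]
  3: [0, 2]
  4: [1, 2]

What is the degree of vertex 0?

Vertex 0 has neighbors [2, 3], so deg(0) = 2.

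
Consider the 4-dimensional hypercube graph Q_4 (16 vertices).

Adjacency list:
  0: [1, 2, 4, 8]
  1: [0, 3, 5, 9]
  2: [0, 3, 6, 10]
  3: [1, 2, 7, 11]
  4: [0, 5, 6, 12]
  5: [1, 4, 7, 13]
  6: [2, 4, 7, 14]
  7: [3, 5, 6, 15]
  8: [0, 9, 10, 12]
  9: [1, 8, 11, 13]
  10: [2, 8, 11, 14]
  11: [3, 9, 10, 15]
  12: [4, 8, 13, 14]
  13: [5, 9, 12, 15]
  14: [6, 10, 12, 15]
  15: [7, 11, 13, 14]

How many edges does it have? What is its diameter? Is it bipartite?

The 4-dimensional hypercube Q_4 has 16 vertices and each vertex has degree 4.
Total edges = 16 * 4 / 2 = 32.
Diameter = 4 (max Hamming distance between binary labels).
Hypercubes are bipartite (partition by parity of binary representation).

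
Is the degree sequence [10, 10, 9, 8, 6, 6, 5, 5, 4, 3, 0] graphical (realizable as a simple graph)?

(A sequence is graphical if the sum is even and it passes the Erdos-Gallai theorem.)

Sum of degrees = 66. Sum is even but fails Erdos-Gallai. The sequence is NOT graphical.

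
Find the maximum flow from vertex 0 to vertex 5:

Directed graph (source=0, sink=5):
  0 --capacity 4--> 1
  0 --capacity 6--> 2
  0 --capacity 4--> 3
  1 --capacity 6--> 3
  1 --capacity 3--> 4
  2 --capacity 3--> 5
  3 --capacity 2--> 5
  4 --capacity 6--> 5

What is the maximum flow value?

Computing max flow:
  Flow on (0->1): 3/4
  Flow on (0->2): 3/6
  Flow on (0->3): 2/4
  Flow on (1->4): 3/3
  Flow on (2->5): 3/3
  Flow on (3->5): 2/2
  Flow on (4->5): 3/6
Maximum flow = 8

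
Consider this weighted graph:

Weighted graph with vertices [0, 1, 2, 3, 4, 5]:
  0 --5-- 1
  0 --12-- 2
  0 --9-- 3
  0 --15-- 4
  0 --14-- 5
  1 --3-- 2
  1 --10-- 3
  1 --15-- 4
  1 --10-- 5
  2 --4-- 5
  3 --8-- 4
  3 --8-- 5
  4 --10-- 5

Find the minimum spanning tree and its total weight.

Applying Kruskal's algorithm (sort edges by weight, add if no cycle):
  Add (1,2) w=3
  Add (2,5) w=4
  Add (0,1) w=5
  Add (3,4) w=8
  Add (3,5) w=8
  Skip (0,3) w=9 (creates cycle)
  Skip (1,5) w=10 (creates cycle)
  Skip (1,3) w=10 (creates cycle)
  Skip (4,5) w=10 (creates cycle)
  Skip (0,2) w=12 (creates cycle)
  Skip (0,5) w=14 (creates cycle)
  Skip (0,4) w=15 (creates cycle)
  Skip (1,4) w=15 (creates cycle)
MST weight = 28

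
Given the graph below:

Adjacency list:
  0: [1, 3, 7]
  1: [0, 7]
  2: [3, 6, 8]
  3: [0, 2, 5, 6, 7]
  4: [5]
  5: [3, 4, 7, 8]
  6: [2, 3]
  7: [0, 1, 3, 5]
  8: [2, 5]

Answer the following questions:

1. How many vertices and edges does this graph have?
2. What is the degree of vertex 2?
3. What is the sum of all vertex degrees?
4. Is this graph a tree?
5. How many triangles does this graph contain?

Count: 9 vertices, 13 edges.
Vertex 2 has neighbors [3, 6, 8], degree = 3.
Handshaking lemma: 2 * 13 = 26.
A tree on 9 vertices has 8 edges. This graph has 13 edges (5 extra). Not a tree.
Number of triangles = 4.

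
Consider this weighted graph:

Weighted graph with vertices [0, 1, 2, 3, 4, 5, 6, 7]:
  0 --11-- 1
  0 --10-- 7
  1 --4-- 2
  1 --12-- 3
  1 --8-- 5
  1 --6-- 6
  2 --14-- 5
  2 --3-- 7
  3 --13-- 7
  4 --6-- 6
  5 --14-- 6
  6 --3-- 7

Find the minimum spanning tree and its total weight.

Applying Kruskal's algorithm (sort edges by weight, add if no cycle):
  Add (2,7) w=3
  Add (6,7) w=3
  Add (1,2) w=4
  Skip (1,6) w=6 (creates cycle)
  Add (4,6) w=6
  Add (1,5) w=8
  Add (0,7) w=10
  Skip (0,1) w=11 (creates cycle)
  Add (1,3) w=12
  Skip (3,7) w=13 (creates cycle)
  Skip (2,5) w=14 (creates cycle)
  Skip (5,6) w=14 (creates cycle)
MST weight = 46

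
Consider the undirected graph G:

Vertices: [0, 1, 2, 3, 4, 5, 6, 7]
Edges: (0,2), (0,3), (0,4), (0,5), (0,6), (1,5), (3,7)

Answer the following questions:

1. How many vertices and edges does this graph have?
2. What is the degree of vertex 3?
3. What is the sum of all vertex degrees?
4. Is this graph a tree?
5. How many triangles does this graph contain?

Count: 8 vertices, 7 edges.
Vertex 3 has neighbors [0, 7], degree = 2.
Handshaking lemma: 2 * 7 = 14.
A graph is a tree iff it is connected and has exactly n-1 edges. This graph is connected (all 8 vertices in one component) and has 8-1 = 7 edges. It is a tree.
Number of triangles = 0.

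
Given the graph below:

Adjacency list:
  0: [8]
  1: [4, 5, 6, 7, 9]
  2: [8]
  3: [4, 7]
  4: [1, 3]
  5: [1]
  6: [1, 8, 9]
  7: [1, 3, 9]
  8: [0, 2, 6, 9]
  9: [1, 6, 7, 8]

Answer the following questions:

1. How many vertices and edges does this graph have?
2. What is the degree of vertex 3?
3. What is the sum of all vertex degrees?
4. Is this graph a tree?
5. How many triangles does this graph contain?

Count: 10 vertices, 13 edges.
Vertex 3 has neighbors [4, 7], degree = 2.
Handshaking lemma: 2 * 13 = 26.
A tree on 10 vertices has 9 edges. This graph has 13 edges (4 extra). Not a tree.
Number of triangles = 3.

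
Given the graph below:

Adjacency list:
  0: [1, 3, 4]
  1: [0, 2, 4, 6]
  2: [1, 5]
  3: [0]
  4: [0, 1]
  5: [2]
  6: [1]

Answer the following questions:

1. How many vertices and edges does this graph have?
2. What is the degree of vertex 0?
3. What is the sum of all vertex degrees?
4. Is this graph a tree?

Count: 7 vertices, 7 edges.
Vertex 0 has neighbors [1, 3, 4], degree = 3.
Handshaking lemma: 2 * 7 = 14.
A tree on 7 vertices has 6 edges. This graph has 7 edges (1 extra). Not a tree.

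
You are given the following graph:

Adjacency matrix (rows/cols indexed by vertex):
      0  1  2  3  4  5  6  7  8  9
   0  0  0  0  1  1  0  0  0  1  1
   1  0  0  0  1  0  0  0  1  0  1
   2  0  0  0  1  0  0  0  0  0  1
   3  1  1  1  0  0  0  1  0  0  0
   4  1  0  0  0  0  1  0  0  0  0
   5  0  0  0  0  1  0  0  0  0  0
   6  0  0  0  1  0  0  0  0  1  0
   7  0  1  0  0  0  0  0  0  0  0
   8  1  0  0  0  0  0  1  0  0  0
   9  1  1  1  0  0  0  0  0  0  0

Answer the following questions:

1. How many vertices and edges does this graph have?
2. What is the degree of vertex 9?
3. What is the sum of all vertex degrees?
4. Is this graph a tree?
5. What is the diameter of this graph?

Count: 10 vertices, 12 edges.
Vertex 9 has neighbors [0, 1, 2], degree = 3.
Handshaking lemma: 2 * 12 = 24.
A tree on 10 vertices has 9 edges. This graph has 12 edges (3 extra). Not a tree.
Diameter (longest shortest path) = 5.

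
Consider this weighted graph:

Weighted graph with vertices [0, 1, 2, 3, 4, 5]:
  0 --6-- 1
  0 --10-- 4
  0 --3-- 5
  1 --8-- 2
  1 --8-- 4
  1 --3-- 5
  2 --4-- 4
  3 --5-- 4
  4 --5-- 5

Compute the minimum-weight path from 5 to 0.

Using Dijkstra's algorithm from vertex 5:
Shortest path: 5 -> 0
Total weight: 3 = 3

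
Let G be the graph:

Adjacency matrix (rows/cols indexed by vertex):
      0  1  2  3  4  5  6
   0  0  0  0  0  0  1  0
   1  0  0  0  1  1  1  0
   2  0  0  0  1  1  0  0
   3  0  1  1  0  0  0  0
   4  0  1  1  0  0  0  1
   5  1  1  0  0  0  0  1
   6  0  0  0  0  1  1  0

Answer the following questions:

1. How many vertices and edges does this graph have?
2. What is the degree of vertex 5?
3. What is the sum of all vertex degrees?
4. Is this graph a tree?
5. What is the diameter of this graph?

Count: 7 vertices, 8 edges.
Vertex 5 has neighbors [0, 1, 6], degree = 3.
Handshaking lemma: 2 * 8 = 16.
A tree on 7 vertices has 6 edges. This graph has 8 edges (2 extra). Not a tree.
Diameter (longest shortest path) = 4.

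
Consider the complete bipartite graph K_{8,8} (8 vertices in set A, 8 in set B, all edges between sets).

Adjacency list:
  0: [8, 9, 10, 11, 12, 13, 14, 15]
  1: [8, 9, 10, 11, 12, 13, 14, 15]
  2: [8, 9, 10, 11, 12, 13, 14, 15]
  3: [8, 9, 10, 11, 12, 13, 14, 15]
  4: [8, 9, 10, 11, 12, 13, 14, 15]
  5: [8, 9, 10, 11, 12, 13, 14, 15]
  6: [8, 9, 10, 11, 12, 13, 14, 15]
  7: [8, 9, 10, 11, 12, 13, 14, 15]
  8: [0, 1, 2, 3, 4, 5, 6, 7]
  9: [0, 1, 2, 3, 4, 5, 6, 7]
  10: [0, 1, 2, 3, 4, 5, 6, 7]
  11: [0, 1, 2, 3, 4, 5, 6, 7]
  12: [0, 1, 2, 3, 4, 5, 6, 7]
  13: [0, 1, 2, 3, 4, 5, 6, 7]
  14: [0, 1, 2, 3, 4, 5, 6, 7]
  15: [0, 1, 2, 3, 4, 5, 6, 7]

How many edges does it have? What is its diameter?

K_{8,8} has 8 * 8 = 64 edges.
Any vertex reaches any opposite-side vertex in 1 step; same-side vertices reach in 2 steps via any opposite-side vertex.
Diameter = 2.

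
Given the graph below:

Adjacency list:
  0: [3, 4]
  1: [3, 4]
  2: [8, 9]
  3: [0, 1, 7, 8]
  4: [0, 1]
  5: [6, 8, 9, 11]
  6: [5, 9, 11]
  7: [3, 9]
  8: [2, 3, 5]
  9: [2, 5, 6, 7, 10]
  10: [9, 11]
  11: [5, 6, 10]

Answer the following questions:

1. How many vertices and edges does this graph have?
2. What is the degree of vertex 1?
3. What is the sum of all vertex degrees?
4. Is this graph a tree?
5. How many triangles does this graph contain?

Count: 12 vertices, 17 edges.
Vertex 1 has neighbors [3, 4], degree = 2.
Handshaking lemma: 2 * 17 = 34.
A tree on 12 vertices has 11 edges. This graph has 17 edges (6 extra). Not a tree.
Number of triangles = 2.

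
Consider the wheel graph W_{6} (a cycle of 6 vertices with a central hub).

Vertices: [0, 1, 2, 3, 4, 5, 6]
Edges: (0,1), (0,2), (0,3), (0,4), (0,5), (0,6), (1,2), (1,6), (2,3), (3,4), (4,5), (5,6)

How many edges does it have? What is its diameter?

Wheel graph W_{6}: 6 cycle edges + 6 spoke edges = 12 edges.
The hub is distance 1 from all cycle vertices. Max distance between cycle vertices through hub is 2.
Diameter = 2.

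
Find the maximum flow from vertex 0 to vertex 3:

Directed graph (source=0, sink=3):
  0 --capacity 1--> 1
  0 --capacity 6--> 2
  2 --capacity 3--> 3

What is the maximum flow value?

Computing max flow:
  Flow on (0->2): 3/6
  Flow on (2->3): 3/3
Maximum flow = 3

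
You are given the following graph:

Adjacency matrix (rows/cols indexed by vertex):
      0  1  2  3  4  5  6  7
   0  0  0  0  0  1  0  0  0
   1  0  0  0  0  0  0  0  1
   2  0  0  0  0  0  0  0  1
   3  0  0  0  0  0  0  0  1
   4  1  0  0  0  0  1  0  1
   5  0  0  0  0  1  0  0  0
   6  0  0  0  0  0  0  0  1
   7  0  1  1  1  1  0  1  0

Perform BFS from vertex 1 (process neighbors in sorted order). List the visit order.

BFS from vertex 1 (neighbors processed in ascending order):
Visit order: 1, 7, 2, 3, 4, 6, 0, 5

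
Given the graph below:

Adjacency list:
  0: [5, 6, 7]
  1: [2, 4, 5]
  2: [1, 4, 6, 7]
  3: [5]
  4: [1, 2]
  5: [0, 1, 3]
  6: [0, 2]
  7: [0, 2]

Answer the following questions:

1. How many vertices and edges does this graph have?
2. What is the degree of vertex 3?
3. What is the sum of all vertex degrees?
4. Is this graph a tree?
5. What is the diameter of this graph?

Count: 8 vertices, 10 edges.
Vertex 3 has neighbors [5], degree = 1.
Handshaking lemma: 2 * 10 = 20.
A tree on 8 vertices has 7 edges. This graph has 10 edges (3 extra). Not a tree.
Diameter (longest shortest path) = 3.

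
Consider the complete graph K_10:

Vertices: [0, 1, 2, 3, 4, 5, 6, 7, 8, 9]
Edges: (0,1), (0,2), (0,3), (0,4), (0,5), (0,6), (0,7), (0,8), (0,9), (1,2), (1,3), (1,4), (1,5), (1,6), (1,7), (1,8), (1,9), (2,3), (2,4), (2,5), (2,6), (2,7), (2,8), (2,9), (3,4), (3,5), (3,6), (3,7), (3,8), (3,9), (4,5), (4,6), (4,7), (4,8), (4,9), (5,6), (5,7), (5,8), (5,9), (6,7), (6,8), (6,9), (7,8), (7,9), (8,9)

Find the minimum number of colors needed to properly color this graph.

In K_10, every vertex is adjacent to every other vertex.
Each vertex needs a unique color.
Chromatic number = 10.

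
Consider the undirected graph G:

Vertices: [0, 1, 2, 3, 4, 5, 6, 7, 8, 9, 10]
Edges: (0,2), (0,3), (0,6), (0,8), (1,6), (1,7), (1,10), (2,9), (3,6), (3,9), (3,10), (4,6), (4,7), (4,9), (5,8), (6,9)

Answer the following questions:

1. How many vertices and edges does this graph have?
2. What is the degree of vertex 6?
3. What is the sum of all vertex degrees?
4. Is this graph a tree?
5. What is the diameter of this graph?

Count: 11 vertices, 16 edges.
Vertex 6 has neighbors [0, 1, 3, 4, 9], degree = 5.
Handshaking lemma: 2 * 16 = 32.
A tree on 11 vertices has 10 edges. This graph has 16 edges (6 extra). Not a tree.
Diameter (longest shortest path) = 5.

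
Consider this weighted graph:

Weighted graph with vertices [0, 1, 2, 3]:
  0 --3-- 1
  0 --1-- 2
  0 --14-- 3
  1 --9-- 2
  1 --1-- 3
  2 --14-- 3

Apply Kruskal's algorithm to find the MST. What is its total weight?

Applying Kruskal's algorithm (sort edges by weight, add if no cycle):
  Add (0,2) w=1
  Add (1,3) w=1
  Add (0,1) w=3
  Skip (1,2) w=9 (creates cycle)
  Skip (0,3) w=14 (creates cycle)
  Skip (2,3) w=14 (creates cycle)
MST weight = 5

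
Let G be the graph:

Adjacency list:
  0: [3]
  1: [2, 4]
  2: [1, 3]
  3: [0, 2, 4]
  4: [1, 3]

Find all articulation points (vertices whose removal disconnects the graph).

An articulation point is a vertex whose removal disconnects the graph.
Articulation points: [3]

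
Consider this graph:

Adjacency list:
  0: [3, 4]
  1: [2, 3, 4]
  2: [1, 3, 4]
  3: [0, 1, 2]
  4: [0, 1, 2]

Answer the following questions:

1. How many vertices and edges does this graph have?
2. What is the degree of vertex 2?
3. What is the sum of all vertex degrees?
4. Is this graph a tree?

Count: 5 vertices, 7 edges.
Vertex 2 has neighbors [1, 3, 4], degree = 3.
Handshaking lemma: 2 * 7 = 14.
A tree on 5 vertices has 4 edges. This graph has 7 edges (3 extra). Not a tree.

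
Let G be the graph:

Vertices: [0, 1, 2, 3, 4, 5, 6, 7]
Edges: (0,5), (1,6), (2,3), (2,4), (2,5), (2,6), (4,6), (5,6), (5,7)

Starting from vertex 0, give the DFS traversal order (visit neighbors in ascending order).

DFS from vertex 0 (neighbors processed in ascending order):
Visit order: 0, 5, 2, 3, 4, 6, 1, 7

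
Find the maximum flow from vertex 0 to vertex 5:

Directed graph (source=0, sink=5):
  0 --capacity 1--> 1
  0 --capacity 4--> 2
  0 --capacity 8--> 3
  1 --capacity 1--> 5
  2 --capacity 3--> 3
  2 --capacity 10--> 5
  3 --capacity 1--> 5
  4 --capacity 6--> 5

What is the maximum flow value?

Computing max flow:
  Flow on (0->1): 1/1
  Flow on (0->2): 4/4
  Flow on (0->3): 1/8
  Flow on (1->5): 1/1
  Flow on (2->5): 4/10
  Flow on (3->5): 1/1
Maximum flow = 6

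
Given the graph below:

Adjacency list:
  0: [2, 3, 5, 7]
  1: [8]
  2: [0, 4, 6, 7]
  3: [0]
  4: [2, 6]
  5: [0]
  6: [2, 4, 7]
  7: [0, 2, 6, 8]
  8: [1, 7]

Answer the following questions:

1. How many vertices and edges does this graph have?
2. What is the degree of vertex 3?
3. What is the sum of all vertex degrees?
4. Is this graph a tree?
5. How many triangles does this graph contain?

Count: 9 vertices, 11 edges.
Vertex 3 has neighbors [0], degree = 1.
Handshaking lemma: 2 * 11 = 22.
A tree on 9 vertices has 8 edges. This graph has 11 edges (3 extra). Not a tree.
Number of triangles = 3.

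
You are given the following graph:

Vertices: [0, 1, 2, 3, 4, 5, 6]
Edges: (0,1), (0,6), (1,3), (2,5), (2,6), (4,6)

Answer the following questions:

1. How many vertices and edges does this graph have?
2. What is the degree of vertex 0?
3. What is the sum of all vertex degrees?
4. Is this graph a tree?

Count: 7 vertices, 6 edges.
Vertex 0 has neighbors [1, 6], degree = 2.
Handshaking lemma: 2 * 6 = 12.
A graph is a tree iff it is connected and has exactly n-1 edges. This graph is connected (all 7 vertices in one component) and has 7-1 = 6 edges. It is a tree.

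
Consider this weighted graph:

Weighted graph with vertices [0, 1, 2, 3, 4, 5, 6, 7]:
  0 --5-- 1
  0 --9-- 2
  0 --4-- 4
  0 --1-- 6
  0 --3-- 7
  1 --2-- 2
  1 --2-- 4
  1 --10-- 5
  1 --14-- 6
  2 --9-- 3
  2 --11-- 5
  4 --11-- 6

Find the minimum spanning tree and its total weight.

Applying Kruskal's algorithm (sort edges by weight, add if no cycle):
  Add (0,6) w=1
  Add (1,4) w=2
  Add (1,2) w=2
  Add (0,7) w=3
  Add (0,4) w=4
  Skip (0,1) w=5 (creates cycle)
  Skip (0,2) w=9 (creates cycle)
  Add (2,3) w=9
  Add (1,5) w=10
  Skip (2,5) w=11 (creates cycle)
  Skip (4,6) w=11 (creates cycle)
  Skip (1,6) w=14 (creates cycle)
MST weight = 31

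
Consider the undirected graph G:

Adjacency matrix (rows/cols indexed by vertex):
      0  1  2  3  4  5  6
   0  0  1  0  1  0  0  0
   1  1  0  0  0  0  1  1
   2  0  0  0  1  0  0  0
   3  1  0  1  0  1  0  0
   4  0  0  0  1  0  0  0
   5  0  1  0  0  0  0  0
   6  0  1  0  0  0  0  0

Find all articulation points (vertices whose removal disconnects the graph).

An articulation point is a vertex whose removal disconnects the graph.
Articulation points: [0, 1, 3]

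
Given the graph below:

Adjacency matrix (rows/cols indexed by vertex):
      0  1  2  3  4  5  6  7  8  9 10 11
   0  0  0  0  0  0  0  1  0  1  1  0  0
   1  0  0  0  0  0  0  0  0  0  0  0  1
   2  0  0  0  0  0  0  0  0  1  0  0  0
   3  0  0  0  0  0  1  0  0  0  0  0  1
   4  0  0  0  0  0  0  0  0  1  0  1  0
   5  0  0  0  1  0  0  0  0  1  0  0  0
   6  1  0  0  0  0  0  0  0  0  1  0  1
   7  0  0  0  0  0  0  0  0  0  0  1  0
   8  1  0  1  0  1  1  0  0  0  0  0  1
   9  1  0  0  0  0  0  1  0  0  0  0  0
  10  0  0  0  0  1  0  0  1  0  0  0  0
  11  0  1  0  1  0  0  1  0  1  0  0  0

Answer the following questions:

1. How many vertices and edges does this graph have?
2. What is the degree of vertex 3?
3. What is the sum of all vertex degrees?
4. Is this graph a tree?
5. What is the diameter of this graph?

Count: 12 vertices, 14 edges.
Vertex 3 has neighbors [5, 11], degree = 2.
Handshaking lemma: 2 * 14 = 28.
A tree on 12 vertices has 11 edges. This graph has 14 edges (3 extra). Not a tree.
Diameter (longest shortest path) = 5.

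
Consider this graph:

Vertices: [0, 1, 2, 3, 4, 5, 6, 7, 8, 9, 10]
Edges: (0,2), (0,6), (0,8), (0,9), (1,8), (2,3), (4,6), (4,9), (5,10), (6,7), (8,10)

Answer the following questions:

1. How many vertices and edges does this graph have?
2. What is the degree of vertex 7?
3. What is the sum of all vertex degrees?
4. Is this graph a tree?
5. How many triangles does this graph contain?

Count: 11 vertices, 11 edges.
Vertex 7 has neighbors [6], degree = 1.
Handshaking lemma: 2 * 11 = 22.
A tree on 11 vertices has 10 edges. This graph has 11 edges (1 extra). Not a tree.
Number of triangles = 0.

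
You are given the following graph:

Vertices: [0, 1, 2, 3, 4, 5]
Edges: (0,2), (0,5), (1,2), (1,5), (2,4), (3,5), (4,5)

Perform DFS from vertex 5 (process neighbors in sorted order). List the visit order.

DFS from vertex 5 (neighbors processed in ascending order):
Visit order: 5, 0, 2, 1, 4, 3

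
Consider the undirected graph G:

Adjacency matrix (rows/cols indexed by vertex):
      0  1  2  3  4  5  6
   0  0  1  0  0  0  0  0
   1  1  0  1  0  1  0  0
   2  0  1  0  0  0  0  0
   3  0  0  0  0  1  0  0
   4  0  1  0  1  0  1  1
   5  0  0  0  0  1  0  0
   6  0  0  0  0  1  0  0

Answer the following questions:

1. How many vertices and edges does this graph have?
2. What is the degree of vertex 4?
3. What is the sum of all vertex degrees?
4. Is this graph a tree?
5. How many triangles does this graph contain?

Count: 7 vertices, 6 edges.
Vertex 4 has neighbors [1, 3, 5, 6], degree = 4.
Handshaking lemma: 2 * 6 = 12.
A graph is a tree iff it is connected and has exactly n-1 edges. This graph is connected (all 7 vertices in one component) and has 7-1 = 6 edges. It is a tree.
Number of triangles = 0.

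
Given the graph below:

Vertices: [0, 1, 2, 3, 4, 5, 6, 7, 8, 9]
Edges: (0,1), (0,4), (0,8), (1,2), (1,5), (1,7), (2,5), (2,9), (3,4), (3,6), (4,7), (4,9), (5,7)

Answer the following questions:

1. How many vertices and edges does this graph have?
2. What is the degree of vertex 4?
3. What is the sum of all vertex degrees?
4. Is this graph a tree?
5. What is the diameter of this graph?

Count: 10 vertices, 13 edges.
Vertex 4 has neighbors [0, 3, 7, 9], degree = 4.
Handshaking lemma: 2 * 13 = 26.
A tree on 10 vertices has 9 edges. This graph has 13 edges (4 extra). Not a tree.
Diameter (longest shortest path) = 4.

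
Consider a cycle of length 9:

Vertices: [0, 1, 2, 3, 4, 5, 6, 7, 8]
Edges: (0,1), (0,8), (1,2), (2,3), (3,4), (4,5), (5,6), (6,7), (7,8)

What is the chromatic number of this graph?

This is an odd cycle (C_9). Odd cycles are not bipartite (any 2-coloring forces two adjacent vertices to match), and 3 colors suffice.
Chromatic number = 3.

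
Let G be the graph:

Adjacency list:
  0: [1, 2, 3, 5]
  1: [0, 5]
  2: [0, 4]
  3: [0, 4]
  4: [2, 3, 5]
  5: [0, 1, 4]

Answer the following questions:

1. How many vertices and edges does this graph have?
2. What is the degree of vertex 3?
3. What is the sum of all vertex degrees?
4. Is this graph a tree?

Count: 6 vertices, 8 edges.
Vertex 3 has neighbors [0, 4], degree = 2.
Handshaking lemma: 2 * 8 = 16.
A tree on 6 vertices has 5 edges. This graph has 8 edges (3 extra). Not a tree.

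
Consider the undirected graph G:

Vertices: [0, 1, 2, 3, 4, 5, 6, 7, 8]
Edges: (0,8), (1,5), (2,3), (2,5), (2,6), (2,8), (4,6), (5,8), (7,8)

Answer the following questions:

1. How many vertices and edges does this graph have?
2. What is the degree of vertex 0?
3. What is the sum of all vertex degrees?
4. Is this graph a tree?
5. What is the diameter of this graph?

Count: 9 vertices, 9 edges.
Vertex 0 has neighbors [8], degree = 1.
Handshaking lemma: 2 * 9 = 18.
A tree on 9 vertices has 8 edges. This graph has 9 edges (1 extra). Not a tree.
Diameter (longest shortest path) = 4.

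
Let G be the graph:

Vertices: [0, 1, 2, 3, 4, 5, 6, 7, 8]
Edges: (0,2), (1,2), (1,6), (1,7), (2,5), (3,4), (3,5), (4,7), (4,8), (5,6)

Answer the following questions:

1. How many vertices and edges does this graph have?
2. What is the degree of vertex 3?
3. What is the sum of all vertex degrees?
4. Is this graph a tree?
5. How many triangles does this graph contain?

Count: 9 vertices, 10 edges.
Vertex 3 has neighbors [4, 5], degree = 2.
Handshaking lemma: 2 * 10 = 20.
A tree on 9 vertices has 8 edges. This graph has 10 edges (2 extra). Not a tree.
Number of triangles = 0.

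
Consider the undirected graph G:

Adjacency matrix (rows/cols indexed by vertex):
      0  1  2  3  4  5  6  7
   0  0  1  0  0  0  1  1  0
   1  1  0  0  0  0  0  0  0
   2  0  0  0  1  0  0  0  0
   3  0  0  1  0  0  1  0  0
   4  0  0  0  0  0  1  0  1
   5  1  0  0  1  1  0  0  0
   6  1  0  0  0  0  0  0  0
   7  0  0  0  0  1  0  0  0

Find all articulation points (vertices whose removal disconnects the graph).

An articulation point is a vertex whose removal disconnects the graph.
Articulation points: [0, 3, 4, 5]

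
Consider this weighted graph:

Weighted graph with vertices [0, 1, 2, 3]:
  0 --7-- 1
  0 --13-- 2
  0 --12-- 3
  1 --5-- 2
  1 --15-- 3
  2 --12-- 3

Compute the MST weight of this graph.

Applying Kruskal's algorithm (sort edges by weight, add if no cycle):
  Add (1,2) w=5
  Add (0,1) w=7
  Add (0,3) w=12
  Skip (2,3) w=12 (creates cycle)
  Skip (0,2) w=13 (creates cycle)
  Skip (1,3) w=15 (creates cycle)
MST weight = 24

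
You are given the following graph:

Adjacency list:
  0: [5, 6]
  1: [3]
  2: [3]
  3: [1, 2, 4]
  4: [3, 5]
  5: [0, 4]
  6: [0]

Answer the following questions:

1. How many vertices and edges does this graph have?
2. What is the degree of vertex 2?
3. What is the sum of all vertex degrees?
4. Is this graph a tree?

Count: 7 vertices, 6 edges.
Vertex 2 has neighbors [3], degree = 1.
Handshaking lemma: 2 * 6 = 12.
A graph is a tree iff it is connected and has exactly n-1 edges. This graph is connected (all 7 vertices in one component) and has 7-1 = 6 edges. It is a tree.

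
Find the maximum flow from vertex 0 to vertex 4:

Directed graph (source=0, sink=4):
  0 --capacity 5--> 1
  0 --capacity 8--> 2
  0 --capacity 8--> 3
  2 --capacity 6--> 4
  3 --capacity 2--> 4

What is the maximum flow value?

Computing max flow:
  Flow on (0->2): 6/8
  Flow on (0->3): 2/8
  Flow on (2->4): 6/6
  Flow on (3->4): 2/2
Maximum flow = 8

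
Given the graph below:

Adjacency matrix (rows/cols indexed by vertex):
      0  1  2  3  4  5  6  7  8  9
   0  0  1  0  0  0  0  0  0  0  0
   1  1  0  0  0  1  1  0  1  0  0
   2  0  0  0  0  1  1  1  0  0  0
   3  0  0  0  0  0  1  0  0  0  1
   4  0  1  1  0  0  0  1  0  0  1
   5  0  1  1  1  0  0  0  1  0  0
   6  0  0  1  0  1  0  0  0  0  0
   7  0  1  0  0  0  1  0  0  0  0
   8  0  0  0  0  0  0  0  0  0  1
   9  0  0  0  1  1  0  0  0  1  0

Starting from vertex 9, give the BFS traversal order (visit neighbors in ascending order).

BFS from vertex 9 (neighbors processed in ascending order):
Visit order: 9, 3, 4, 8, 5, 1, 2, 6, 7, 0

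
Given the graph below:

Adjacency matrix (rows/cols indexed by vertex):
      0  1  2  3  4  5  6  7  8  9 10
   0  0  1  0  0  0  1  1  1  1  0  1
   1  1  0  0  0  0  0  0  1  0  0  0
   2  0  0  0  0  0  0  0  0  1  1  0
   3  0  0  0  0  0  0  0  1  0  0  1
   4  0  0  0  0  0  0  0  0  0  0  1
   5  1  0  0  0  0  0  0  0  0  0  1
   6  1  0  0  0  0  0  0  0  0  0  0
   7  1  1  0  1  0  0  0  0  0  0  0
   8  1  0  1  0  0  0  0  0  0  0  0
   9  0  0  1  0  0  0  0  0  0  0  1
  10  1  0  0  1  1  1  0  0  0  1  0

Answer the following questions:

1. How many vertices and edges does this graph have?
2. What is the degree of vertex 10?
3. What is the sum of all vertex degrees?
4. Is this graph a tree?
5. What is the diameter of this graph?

Count: 11 vertices, 14 edges.
Vertex 10 has neighbors [0, 3, 4, 5, 9], degree = 5.
Handshaking lemma: 2 * 14 = 28.
A tree on 11 vertices has 10 edges. This graph has 14 edges (4 extra). Not a tree.
Diameter (longest shortest path) = 3.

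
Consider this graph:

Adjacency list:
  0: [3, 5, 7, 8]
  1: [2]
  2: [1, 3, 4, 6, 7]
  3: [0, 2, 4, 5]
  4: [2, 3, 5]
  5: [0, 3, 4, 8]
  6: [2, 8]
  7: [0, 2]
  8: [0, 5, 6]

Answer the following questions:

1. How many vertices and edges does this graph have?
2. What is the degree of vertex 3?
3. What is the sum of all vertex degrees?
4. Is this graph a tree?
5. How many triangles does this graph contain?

Count: 9 vertices, 14 edges.
Vertex 3 has neighbors [0, 2, 4, 5], degree = 4.
Handshaking lemma: 2 * 14 = 28.
A tree on 9 vertices has 8 edges. This graph has 14 edges (6 extra). Not a tree.
Number of triangles = 4.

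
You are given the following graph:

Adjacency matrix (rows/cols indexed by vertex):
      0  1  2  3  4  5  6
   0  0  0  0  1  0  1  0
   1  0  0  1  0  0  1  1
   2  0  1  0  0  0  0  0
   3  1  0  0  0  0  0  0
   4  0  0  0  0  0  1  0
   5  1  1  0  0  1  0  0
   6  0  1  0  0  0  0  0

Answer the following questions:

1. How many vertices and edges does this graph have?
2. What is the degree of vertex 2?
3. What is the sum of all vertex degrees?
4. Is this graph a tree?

Count: 7 vertices, 6 edges.
Vertex 2 has neighbors [1], degree = 1.
Handshaking lemma: 2 * 6 = 12.
A graph is a tree iff it is connected and has exactly n-1 edges. This graph is connected (all 7 vertices in one component) and has 7-1 = 6 edges. It is a tree.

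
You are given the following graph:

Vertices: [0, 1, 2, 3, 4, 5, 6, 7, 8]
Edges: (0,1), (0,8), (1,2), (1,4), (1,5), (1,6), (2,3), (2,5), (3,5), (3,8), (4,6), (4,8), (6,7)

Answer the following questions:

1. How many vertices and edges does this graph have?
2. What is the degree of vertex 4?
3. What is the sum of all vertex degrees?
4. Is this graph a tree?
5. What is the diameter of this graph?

Count: 9 vertices, 13 edges.
Vertex 4 has neighbors [1, 6, 8], degree = 3.
Handshaking lemma: 2 * 13 = 26.
A tree on 9 vertices has 8 edges. This graph has 13 edges (5 extra). Not a tree.
Diameter (longest shortest path) = 4.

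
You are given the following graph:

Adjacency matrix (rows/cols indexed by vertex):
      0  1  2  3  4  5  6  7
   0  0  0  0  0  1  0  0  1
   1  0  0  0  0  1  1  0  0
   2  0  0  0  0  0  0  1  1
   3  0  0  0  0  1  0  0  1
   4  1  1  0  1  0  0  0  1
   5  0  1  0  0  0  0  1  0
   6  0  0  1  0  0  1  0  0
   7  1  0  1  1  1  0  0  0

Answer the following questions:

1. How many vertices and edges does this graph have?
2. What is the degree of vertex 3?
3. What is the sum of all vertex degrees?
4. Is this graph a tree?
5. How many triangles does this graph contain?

Count: 8 vertices, 10 edges.
Vertex 3 has neighbors [4, 7], degree = 2.
Handshaking lemma: 2 * 10 = 20.
A tree on 8 vertices has 7 edges. This graph has 10 edges (3 extra). Not a tree.
Number of triangles = 2.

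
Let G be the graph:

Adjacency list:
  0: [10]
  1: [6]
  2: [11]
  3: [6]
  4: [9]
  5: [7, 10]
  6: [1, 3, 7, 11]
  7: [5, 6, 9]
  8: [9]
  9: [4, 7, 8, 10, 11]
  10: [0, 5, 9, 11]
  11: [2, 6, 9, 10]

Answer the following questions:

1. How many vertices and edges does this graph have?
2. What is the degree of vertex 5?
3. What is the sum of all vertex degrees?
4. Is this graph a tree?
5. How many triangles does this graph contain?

Count: 12 vertices, 14 edges.
Vertex 5 has neighbors [7, 10], degree = 2.
Handshaking lemma: 2 * 14 = 28.
A tree on 12 vertices has 11 edges. This graph has 14 edges (3 extra). Not a tree.
Number of triangles = 1.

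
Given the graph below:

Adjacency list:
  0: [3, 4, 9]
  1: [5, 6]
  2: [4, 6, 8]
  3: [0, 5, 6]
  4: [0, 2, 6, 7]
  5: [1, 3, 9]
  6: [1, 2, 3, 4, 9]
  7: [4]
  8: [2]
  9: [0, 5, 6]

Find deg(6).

Vertex 6 has neighbors [1, 2, 3, 4, 9], so deg(6) = 5.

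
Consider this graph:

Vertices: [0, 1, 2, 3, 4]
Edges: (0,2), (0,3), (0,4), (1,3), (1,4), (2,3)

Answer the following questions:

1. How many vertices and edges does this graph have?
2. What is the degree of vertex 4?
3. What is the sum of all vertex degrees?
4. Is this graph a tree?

Count: 5 vertices, 6 edges.
Vertex 4 has neighbors [0, 1], degree = 2.
Handshaking lemma: 2 * 6 = 12.
A tree on 5 vertices has 4 edges. This graph has 6 edges (2 extra). Not a tree.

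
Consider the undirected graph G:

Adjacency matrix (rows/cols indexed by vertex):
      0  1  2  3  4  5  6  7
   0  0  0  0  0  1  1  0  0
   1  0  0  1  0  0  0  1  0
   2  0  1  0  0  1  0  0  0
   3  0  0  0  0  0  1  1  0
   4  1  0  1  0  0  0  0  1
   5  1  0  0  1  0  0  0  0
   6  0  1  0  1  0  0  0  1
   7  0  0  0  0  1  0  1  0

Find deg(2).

Vertex 2 has neighbors [1, 4], so deg(2) = 2.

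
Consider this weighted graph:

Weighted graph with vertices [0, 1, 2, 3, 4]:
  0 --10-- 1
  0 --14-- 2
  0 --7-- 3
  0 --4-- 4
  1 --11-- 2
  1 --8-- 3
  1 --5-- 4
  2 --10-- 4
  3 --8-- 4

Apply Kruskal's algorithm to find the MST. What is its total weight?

Applying Kruskal's algorithm (sort edges by weight, add if no cycle):
  Add (0,4) w=4
  Add (1,4) w=5
  Add (0,3) w=7
  Skip (1,3) w=8 (creates cycle)
  Skip (3,4) w=8 (creates cycle)
  Skip (0,1) w=10 (creates cycle)
  Add (2,4) w=10
  Skip (1,2) w=11 (creates cycle)
  Skip (0,2) w=14 (creates cycle)
MST weight = 26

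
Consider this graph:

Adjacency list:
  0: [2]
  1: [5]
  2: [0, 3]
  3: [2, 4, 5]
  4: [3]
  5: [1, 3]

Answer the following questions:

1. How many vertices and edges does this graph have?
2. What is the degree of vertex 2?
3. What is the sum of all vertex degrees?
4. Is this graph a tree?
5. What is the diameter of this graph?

Count: 6 vertices, 5 edges.
Vertex 2 has neighbors [0, 3], degree = 2.
Handshaking lemma: 2 * 5 = 10.
A graph is a tree iff it is connected and has exactly n-1 edges. This graph is connected (all 6 vertices in one component) and has 6-1 = 5 edges. It is a tree.
Diameter (longest shortest path) = 4.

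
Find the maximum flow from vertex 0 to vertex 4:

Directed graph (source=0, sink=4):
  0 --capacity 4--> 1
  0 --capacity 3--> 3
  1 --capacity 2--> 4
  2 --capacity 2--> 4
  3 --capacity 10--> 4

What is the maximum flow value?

Computing max flow:
  Flow on (0->1): 2/4
  Flow on (0->3): 3/3
  Flow on (1->4): 2/2
  Flow on (3->4): 3/10
Maximum flow = 5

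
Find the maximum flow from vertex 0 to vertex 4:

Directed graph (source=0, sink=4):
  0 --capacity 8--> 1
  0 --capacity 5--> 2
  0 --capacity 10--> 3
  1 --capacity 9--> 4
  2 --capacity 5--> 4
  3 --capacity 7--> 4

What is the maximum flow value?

Computing max flow:
  Flow on (0->1): 8/8
  Flow on (0->2): 5/5
  Flow on (0->3): 7/10
  Flow on (1->4): 8/9
  Flow on (2->4): 5/5
  Flow on (3->4): 7/7
Maximum flow = 20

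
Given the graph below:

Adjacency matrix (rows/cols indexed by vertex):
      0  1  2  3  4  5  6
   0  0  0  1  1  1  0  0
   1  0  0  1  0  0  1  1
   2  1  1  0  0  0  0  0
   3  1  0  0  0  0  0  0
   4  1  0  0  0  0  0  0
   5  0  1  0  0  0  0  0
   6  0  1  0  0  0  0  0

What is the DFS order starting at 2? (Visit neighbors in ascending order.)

DFS from vertex 2 (neighbors processed in ascending order):
Visit order: 2, 0, 3, 4, 1, 5, 6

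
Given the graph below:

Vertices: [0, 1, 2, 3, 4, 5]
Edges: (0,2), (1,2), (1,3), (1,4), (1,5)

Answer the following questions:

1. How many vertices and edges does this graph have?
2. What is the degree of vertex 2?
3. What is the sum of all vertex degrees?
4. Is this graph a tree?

Count: 6 vertices, 5 edges.
Vertex 2 has neighbors [0, 1], degree = 2.
Handshaking lemma: 2 * 5 = 10.
A graph is a tree iff it is connected and has exactly n-1 edges. This graph is connected (all 6 vertices in one component) and has 6-1 = 5 edges. It is a tree.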